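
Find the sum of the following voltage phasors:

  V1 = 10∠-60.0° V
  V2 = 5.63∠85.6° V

Step 1 — Convert each phasor to rectangular form:
  V1 = 10·(cos(-60.0°) + j·sin(-60.0°)) = 5 - j8.66 V
  V2 = 5.63·(cos(85.6°) + j·sin(85.6°)) = 0.4319 + j5.613 V
Step 2 — Sum components: V_total = 5.432 - j3.047 V.
Step 3 — Convert to polar: |V_total| = 6.228 V, ∠V_total = -29.3°.

V_total = 6.228∠-29.3° V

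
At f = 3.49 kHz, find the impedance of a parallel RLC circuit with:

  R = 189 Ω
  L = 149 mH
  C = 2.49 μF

Step 1 — Angular frequency: ω = 2π·f = 2π·3490 = 2.193e+04 rad/s.
Step 2 — Component impedances:
  R: Z = R = 189 Ω
  L: Z = jωL = j·2.193e+04·0.149 = 0 + j3267 Ω
  C: Z = 1/(jωC) = -j/(ω·C) = 0 - j18.31 Ω
Step 3 — Parallel combination: 1/Z_total = 1/R + 1/L + 1/C; Z_total = 1.778 - j18.24 Ω = 18.33∠-84.4° Ω.

Z = 1.778 - j18.24 Ω = 18.33∠-84.4° Ω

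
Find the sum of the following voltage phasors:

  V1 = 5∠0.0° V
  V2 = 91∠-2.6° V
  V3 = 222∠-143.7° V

Step 1 — Convert each phasor to rectangular form:
  V1 = 5·(cos(0.0°) + j·sin(0.0°)) = 5 V
  V2 = 91·(cos(-2.6°) + j·sin(-2.6°)) = 90.91 - j4.128 V
  V3 = 222·(cos(-143.7°) + j·sin(-143.7°)) = -178.9 - j131.4 V
Step 2 — Sum components: V_total = -83.01 - j135.6 V.
Step 3 — Convert to polar: |V_total| = 159 V, ∠V_total = -121.5°.

V_total = 159∠-121.5° V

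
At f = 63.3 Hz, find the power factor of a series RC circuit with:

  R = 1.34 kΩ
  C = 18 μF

Step 1 — Angular frequency: ω = 2π·f = 2π·63.3 = 397.7 rad/s.
Step 2 — Component impedances:
  R: Z = R = 1340 Ω
  C: Z = 1/(jωC) = -j/(ω·C) = 0 - j139.7 Ω
Step 3 — Series combination: Z_total = R + C = 1340 - j139.7 Ω = 1347∠-6.0° Ω.
Step 4 — Power factor: PF = cos(φ) = Re(Z)/|Z| = 1340/1347.3 = 0.9946.
Step 5 — Type: Im(Z) = -139.7 ⇒ leading (phase φ = -6.0°).

PF = 0.9946 (leading, φ = -6.0°)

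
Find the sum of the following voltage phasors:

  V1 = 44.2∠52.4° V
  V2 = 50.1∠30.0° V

Step 1 — Convert each phasor to rectangular form:
  V1 = 44.2·(cos(52.4°) + j·sin(52.4°)) = 26.97 + j35.02 V
  V2 = 50.1·(cos(30.0°) + j·sin(30.0°)) = 43.39 + j25.05 V
Step 2 — Sum components: V_total = 70.36 + j60.07 V.
Step 3 — Convert to polar: |V_total| = 92.51 V, ∠V_total = 40.5°.

V_total = 92.51∠40.5° V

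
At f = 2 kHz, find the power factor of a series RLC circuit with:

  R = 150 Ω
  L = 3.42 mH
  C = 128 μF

Step 1 — Angular frequency: ω = 2π·f = 2π·2000 = 1.257e+04 rad/s.
Step 2 — Component impedances:
  R: Z = R = 150 Ω
  L: Z = jωL = j·1.257e+04·0.00342 = 0 + j42.98 Ω
  C: Z = 1/(jωC) = -j/(ω·C) = 0 - j0.6217 Ω
Step 3 — Series combination: Z_total = R + L + C = 150 + j42.36 Ω = 155.9∠15.8° Ω.
Step 4 — Power factor: PF = cos(φ) = Re(Z)/|Z| = 150/155.865 = 0.9624.
Step 5 — Type: Im(Z) = 42.36 ⇒ lagging (phase φ = 15.8°).

PF = 0.9624 (lagging, φ = 15.8°)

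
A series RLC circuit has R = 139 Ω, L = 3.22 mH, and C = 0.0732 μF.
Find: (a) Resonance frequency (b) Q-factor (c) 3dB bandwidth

Step 1 — Resonance condition Im(Z)=0 gives ω₀ = 1/√(LC).
Step 2 — ω₀ = 1/√(0.00322·7.32e-08) = 6.514e+04 rad/s.
Step 3 — f₀ = ω₀/(2π) = 1.037e+04 Hz.
Step 4 — Series Q: Q = ω₀L/R = 6.514e+04·0.00322/139 = 1.509.
Step 5 — 3dB bandwidth: Δω = ω₀/Q = 4.317e+04 rad/s; BW = Δω/(2π) = 6870 Hz.

(a) f₀ = 1.037e+04 Hz  (b) Q = 1.509  (c) BW = 6870 Hz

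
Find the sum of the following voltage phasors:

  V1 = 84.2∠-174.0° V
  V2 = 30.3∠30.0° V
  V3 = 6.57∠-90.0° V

Step 1 — Convert each phasor to rectangular form:
  V1 = 84.2·(cos(-174.0°) + j·sin(-174.0°)) = -83.74 - j8.801 V
  V2 = 30.3·(cos(30.0°) + j·sin(30.0°)) = 26.24 + j15.15 V
  V3 = 6.57·(cos(-90.0°) + j·sin(-90.0°)) = 0 - j6.57 V
Step 2 — Sum components: V_total = -57.5 - j0.2213 V.
Step 3 — Convert to polar: |V_total| = 57.5 V, ∠V_total = -179.8°.

V_total = 57.5∠-179.8° V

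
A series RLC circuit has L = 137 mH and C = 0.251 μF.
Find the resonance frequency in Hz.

Step 1 — Resonance condition Im(Z)=0 gives ω₀ = 1/√(LC).
Step 2 — ω₀ = 1/√(0.137·2.51e-07) = 5393 rad/s.
Step 3 — f₀ = ω₀/(2π) = 858.3 Hz.

f₀ = 858.3 Hz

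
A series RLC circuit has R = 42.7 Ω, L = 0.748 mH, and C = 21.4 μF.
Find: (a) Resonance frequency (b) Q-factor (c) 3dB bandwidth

Step 1 — Resonance: ω₀ = 1/√(LC) = 1/√(0.000748·2.14e-05) = 7904 rad/s.
Step 2 — f₀ = ω₀/(2π) = 1258 Hz.
Step 3 — Series Q: Q = ω₀L/R = 7904·0.000748/42.7 = 0.1385.
Step 4 — Bandwidth: Δω = ω₀/Q = 5.709e+04 rad/s; BW = Δω/(2π) = 9085 Hz.

(a) f₀ = 1258 Hz  (b) Q = 0.1385  (c) BW = 9085 Hz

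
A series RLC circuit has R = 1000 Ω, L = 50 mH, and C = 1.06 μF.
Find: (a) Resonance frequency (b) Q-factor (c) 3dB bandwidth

Step 1 — Resonance condition Im(Z)=0 gives ω₀ = 1/√(LC).
Step 2 — ω₀ = 1/√(0.05·1.06e-06) = 4344 rad/s.
Step 3 — f₀ = ω₀/(2π) = 691.3 Hz.
Step 4 — Series Q: Q = ω₀L/R = 4344·0.05/1000 = 0.2172.
Step 5 — 3dB bandwidth: Δω = ω₀/Q = 2e+04 rad/s; BW = Δω/(2π) = 3183 Hz.

(a) f₀ = 691.3 Hz  (b) Q = 0.2172  (c) BW = 3183 Hz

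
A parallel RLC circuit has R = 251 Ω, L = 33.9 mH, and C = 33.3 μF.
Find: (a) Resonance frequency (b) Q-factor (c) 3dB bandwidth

Step 1 — Resonance: ω₀ = 1/√(LC) = 1/√(0.0339·3.33e-05) = 941.2 rad/s.
Step 2 — f₀ = ω₀/(2π) = 149.8 Hz.
Step 3 — Parallel Q: Q = R/(ω₀L) = 251/(941.2·0.0339) = 7.867.
Step 4 — Bandwidth: Δω = ω₀/Q = 119.6 rad/s; BW = Δω/(2π) = 19.04 Hz.

(a) f₀ = 149.8 Hz  (b) Q = 7.867  (c) BW = 19.04 Hz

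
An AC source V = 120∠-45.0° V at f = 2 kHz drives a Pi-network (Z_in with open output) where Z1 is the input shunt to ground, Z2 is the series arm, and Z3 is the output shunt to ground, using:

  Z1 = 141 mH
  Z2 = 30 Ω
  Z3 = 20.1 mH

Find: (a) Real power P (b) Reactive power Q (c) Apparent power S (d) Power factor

Step 1 — Angular frequency: ω = 2π·f = 2π·2000 = 1.257e+04 rad/s.
Step 2 — Component impedances:
  Z1: Z = jωL = j·1.257e+04·0.141 = 0 + j1772 Ω
  Z2: Z = R = 30 Ω
  Z3: Z = jωL = j·1.257e+04·0.0201 = 0 + j252.6 Ω
Step 3 — With open output, the series arm Z2 and the output shunt Z3 appear in series to ground: Z2 + Z3 = 30 + j252.6 Ω.
Step 4 — Parallel with input shunt Z1: Z_in = Z1 || (Z2 + Z3) = 22.98 + j221.4 Ω = 222.6∠84.1° Ω.
Step 5 — Source phasor: V = 120∠-45.0° V = 84.85 - j84.85 V.
Step 6 — Current: I = V / Z = -0.3398 - j0.4185 A = 0.5391∠-129.1° A.
Step 7 — Complex power: S = V·I* = 6.677 + j64.34 VA.
Step 8 — Real power: P = Re(S) = 6.677 W.
Step 9 — Reactive power: Q = Im(S) = 64.34 VAR.
Step 10 — Apparent power: |S| = 64.69 VA.
Step 11 — Power factor: PF = P/|S| = 0.1032 (lagging).

(a) P = 6.677 W  (b) Q = 64.34 VAR  (c) S = 64.69 VA  (d) PF = 0.1032 (lagging)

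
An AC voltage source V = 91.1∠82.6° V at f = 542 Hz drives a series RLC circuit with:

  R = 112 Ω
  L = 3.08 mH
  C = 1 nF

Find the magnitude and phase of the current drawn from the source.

Step 1 — Angular frequency: ω = 2π·f = 2π·542 = 3405 rad/s.
Step 2 — Component impedances:
  R: Z = R = 112 Ω
  L: Z = jωL = j·3405·0.00308 = 0 + j10.49 Ω
  C: Z = 1/(jωC) = -j/(ω·C) = 0 - j2.936e+05 Ω
Step 3 — Series combination: Z_total = R + L + C = 112 - j2.936e+05 Ω = 2.936e+05∠-90.0° Ω.
Step 4 — Source phasor: V = 91.1∠82.6° V = 11.73 + j90.34 V.
Step 5 — Ohm's law: I = V / Z_total = (11.73 + j90.34) / (112 - j2.936e+05) = -0.0003077 + j4.008e-05 A.
Step 6 — Convert to polar: |I| = 0.0003103 A, ∠I = 172.6°.

I = 0.0003103∠172.6° A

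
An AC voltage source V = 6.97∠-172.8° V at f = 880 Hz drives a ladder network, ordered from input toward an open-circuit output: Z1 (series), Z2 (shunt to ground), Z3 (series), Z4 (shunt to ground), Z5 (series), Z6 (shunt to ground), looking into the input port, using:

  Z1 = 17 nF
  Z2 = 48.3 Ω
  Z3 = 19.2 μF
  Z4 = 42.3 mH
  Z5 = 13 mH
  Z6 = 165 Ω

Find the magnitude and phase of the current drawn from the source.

Step 1 — Angular frequency: ω = 2π·f = 2π·880 = 5529 rad/s.
Step 2 — Component impedances:
  Z1: Z = 1/(jωC) = -j/(ω·C) = 0 - j1.064e+04 Ω
  Z2: Z = R = 48.3 Ω
  Z3: Z = 1/(jωC) = -j/(ω·C) = 0 - j9.42 Ω
  Z4: Z = jωL = j·5529·0.0423 = 0 + j233.9 Ω
  Z5: Z = jωL = j·5529·0.013 = 0 + j71.88 Ω
  Z6: Z = R = 165 Ω
Step 3 — Ladder network (open output): work backward from the far end, alternating series and parallel combinations. Z_in = 35.55 - j1.063e+04 Ω = 1.063e+04∠-89.8° Ω.
Step 4 — Source phasor: V = 6.97∠-172.8° V = -6.915 - j0.8736 V.
Step 5 — Ohm's law: I = V / Z_total = (-6.915 - j0.8736) / (35.55 - j1.063e+04) = 8e-05 - j0.0006508 A.
Step 6 — Convert to polar: |I| = 0.0006557 A, ∠I = -83.0°.

I = 0.0006557∠-83.0° A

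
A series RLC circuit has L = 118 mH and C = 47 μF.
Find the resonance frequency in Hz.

Step 1 — Resonance condition Im(Z)=0 gives ω₀ = 1/√(LC).
Step 2 — ω₀ = 1/√(0.118·4.7e-05) = 424.6 rad/s.
Step 3 — f₀ = ω₀/(2π) = 67.58 Hz.

f₀ = 67.58 Hz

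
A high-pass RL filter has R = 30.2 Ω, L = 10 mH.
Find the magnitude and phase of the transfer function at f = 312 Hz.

Step 1 — Angular frequency: ω = 2π·312 = 1960 rad/s.
Step 2 — Transfer function: H(jω) = jωL/(R + jωL).
Step 3 — Numerator jωL = j·19.6; denominator R + jωL = 30.2 + j19.6.
Step 4 — H = 0.2964 + j0.4567.
Step 5 — Magnitude: |H| = 0.5445 (-5.3 dB); phase: φ = 57.0°.

|H| = 0.5445 (-5.3 dB), φ = 57.0°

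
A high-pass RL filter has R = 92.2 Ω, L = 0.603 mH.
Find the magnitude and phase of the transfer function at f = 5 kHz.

Step 1 — Angular frequency: ω = 2π·5000 = 3.142e+04 rad/s.
Step 2 — Transfer function: H(jω) = jωL/(R + jωL).
Step 3 — Numerator jωL = j·18.94; denominator R + jωL = 92.2 + j18.94.
Step 4 — H = 0.04051 + j0.1971.
Step 5 — Magnitude: |H| = 0.2013 (-13.9 dB); phase: φ = 78.4°.

|H| = 0.2013 (-13.9 dB), φ = 78.4°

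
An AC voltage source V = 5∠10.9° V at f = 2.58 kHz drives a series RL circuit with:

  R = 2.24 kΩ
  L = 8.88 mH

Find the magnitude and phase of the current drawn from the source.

Step 1 — Angular frequency: ω = 2π·f = 2π·2580 = 1.621e+04 rad/s.
Step 2 — Component impedances:
  R: Z = R = 2240 Ω
  L: Z = jωL = j·1.621e+04·0.00888 = 0 + j144 Ω
Step 3 — Series combination: Z_total = R + L = 2240 + j144 Ω = 2245∠3.7° Ω.
Step 4 — Source phasor: V = 5∠10.9° V = 4.91 + j0.9455 V.
Step 5 — Ohm's law: I = V / Z_total = (4.91 + j0.9455) / (2240 + j144) = 0.00221 + j0.0002801 A.
Step 6 — Convert to polar: |I| = 0.002228 A, ∠I = 7.2°.

I = 0.002228∠7.2° A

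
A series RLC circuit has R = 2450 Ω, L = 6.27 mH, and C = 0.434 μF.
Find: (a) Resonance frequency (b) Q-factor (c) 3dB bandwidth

Step 1 — Resonance: ω₀ = 1/√(LC) = 1/√(0.00627·4.34e-07) = 1.917e+04 rad/s.
Step 2 — f₀ = ω₀/(2π) = 3051 Hz.
Step 3 — Series Q: Q = ω₀L/R = 1.917e+04·0.00627/2450 = 0.04906.
Step 4 — Bandwidth: Δω = ω₀/Q = 3.907e+05 rad/s; BW = Δω/(2π) = 6.219e+04 Hz.

(a) f₀ = 3051 Hz  (b) Q = 0.04906  (c) BW = 6.219e+04 Hz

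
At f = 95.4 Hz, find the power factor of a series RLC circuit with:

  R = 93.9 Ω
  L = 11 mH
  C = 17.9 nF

Step 1 — Angular frequency: ω = 2π·f = 2π·95.4 = 599.4 rad/s.
Step 2 — Component impedances:
  R: Z = R = 93.9 Ω
  L: Z = jωL = j·599.4·0.011 = 0 + j6.594 Ω
  C: Z = 1/(jωC) = -j/(ω·C) = 0 - j9.32e+04 Ω
Step 3 — Series combination: Z_total = R + L + C = 93.9 - j9.319e+04 Ω = 9.319e+04∠-89.9° Ω.
Step 4 — Power factor: PF = cos(φ) = Re(Z)/|Z| = 93.9/9.319e+04 = 0.001008.
Step 5 — Type: Im(Z) = -9.319e+04 ⇒ leading (phase φ = -89.9°).

PF = 0.001008 (leading, φ = -89.9°)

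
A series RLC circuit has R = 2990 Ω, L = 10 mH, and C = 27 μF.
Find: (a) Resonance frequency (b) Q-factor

Step 1 — Resonance condition Im(Z)=0 gives ω₀ = 1/√(LC).
Step 2 — ω₀ = 1/√(0.01·2.7e-05) = 1925 rad/s.
Step 3 — f₀ = ω₀/(2π) = 306.3 Hz.
Step 4 — Series Q: Q = ω₀L/R = 1925·0.01/2990 = 0.006436.

(a) f₀ = 306.3 Hz  (b) Q = 0.006436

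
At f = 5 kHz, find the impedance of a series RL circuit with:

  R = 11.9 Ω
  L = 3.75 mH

Step 1 — Angular frequency: ω = 2π·f = 2π·5000 = 3.142e+04 rad/s.
Step 2 — Component impedances:
  R: Z = R = 11.9 Ω
  L: Z = jωL = j·3.142e+04·0.00375 = 0 + j117.8 Ω
Step 3 — Series combination: Z_total = R + L = 11.9 + j117.8 Ω = 118.4∠84.2° Ω.

Z = 11.9 + j117.8 Ω = 118.4∠84.2° Ω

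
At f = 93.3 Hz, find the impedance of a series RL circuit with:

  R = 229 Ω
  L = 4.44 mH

Step 1 — Angular frequency: ω = 2π·f = 2π·93.3 = 586.2 rad/s.
Step 2 — Component impedances:
  R: Z = R = 229 Ω
  L: Z = jωL = j·586.2·0.00444 = 0 + j2.603 Ω
Step 3 — Series combination: Z_total = R + L = 229 + j2.603 Ω = 229∠0.7° Ω.

Z = 229 + j2.603 Ω = 229∠0.7° Ω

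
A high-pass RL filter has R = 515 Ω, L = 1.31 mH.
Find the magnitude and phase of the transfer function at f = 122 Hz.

Step 1 — Angular frequency: ω = 2π·122 = 766.5 rad/s.
Step 2 — Transfer function: H(jω) = jωL/(R + jωL).
Step 3 — Numerator jωL = j·1.004; denominator R + jωL = 515 + j1.004.
Step 4 — H = 3.802e-06 + j0.00195.
Step 5 — Magnitude: |H| = 0.00195 (-54.2 dB); phase: φ = 89.9°.

|H| = 0.00195 (-54.2 dB), φ = 89.9°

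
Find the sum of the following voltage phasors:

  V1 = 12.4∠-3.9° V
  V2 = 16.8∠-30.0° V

Step 1 — Convert each phasor to rectangular form:
  V1 = 12.4·(cos(-3.9°) + j·sin(-3.9°)) = 12.37 - j0.8434 V
  V2 = 16.8·(cos(-30.0°) + j·sin(-30.0°)) = 14.55 - j8.4 V
Step 2 — Sum components: V_total = 26.92 - j9.243 V.
Step 3 — Convert to polar: |V_total| = 28.46 V, ∠V_total = -19.0°.

V_total = 28.46∠-19.0° V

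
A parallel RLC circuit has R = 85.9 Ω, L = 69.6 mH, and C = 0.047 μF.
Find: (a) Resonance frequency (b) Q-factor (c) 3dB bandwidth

Step 1 — Resonance: ω₀ = 1/√(LC) = 1/√(0.0696·4.7e-08) = 1.748e+04 rad/s.
Step 2 — f₀ = ω₀/(2π) = 2783 Hz.
Step 3 — Parallel Q: Q = R/(ω₀L) = 85.9/(1.748e+04·0.0696) = 0.07059.
Step 4 — Bandwidth: Δω = ω₀/Q = 2.477e+05 rad/s; BW = Δω/(2π) = 3.942e+04 Hz.

(a) f₀ = 2783 Hz  (b) Q = 0.07059  (c) BW = 3.942e+04 Hz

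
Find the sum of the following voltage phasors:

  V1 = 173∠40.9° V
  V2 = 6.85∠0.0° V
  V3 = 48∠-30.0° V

Step 1 — Convert each phasor to rectangular form:
  V1 = 173·(cos(40.9°) + j·sin(40.9°)) = 130.8 + j113.3 V
  V2 = 6.85·(cos(0.0°) + j·sin(0.0°)) = 6.85 V
  V3 = 48·(cos(-30.0°) + j·sin(-30.0°)) = 41.57 - j24 V
Step 2 — Sum components: V_total = 179.2 + j89.27 V.
Step 3 — Convert to polar: |V_total| = 200.2 V, ∠V_total = 26.5°.

V_total = 200.2∠26.5° V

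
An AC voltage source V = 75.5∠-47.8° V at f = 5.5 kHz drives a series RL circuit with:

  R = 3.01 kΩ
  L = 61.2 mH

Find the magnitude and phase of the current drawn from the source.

Step 1 — Angular frequency: ω = 2π·f = 2π·5500 = 3.456e+04 rad/s.
Step 2 — Component impedances:
  R: Z = R = 3010 Ω
  L: Z = jωL = j·3.456e+04·0.0612 = 0 + j2115 Ω
Step 3 — Series combination: Z_total = R + L = 3010 + j2115 Ω = 3679∠35.1° Ω.
Step 4 — Source phasor: V = 75.5∠-47.8° V = 50.71 - j55.93 V.
Step 5 — Ohm's law: I = V / Z_total = (50.71 - j55.93) / (3010 + j2115) = 0.002539 - j0.02037 A.
Step 6 — Convert to polar: |I| = 0.02052 A, ∠I = -82.9°.

I = 0.02052∠-82.9° A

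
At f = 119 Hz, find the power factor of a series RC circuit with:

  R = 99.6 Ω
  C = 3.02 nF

Step 1 — Angular frequency: ω = 2π·f = 2π·119 = 747.7 rad/s.
Step 2 — Component impedances:
  R: Z = R = 99.6 Ω
  C: Z = 1/(jωC) = -j/(ω·C) = 0 - j4.429e+05 Ω
Step 3 — Series combination: Z_total = R + C = 99.6 - j4.429e+05 Ω = 4.429e+05∠-90.0° Ω.
Step 4 — Power factor: PF = cos(φ) = Re(Z)/|Z| = 99.6/4.429e+05 = 0.0002249.
Step 5 — Type: Im(Z) = -4.429e+05 ⇒ leading (phase φ = -90.0°).

PF = 0.0002249 (leading, φ = -90.0°)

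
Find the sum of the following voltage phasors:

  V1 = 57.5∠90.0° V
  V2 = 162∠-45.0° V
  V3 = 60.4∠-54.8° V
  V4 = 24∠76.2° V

Step 1 — Convert each phasor to rectangular form:
  V1 = 57.5·(cos(90.0°) + j·sin(90.0°)) = 0 + j57.5 V
  V2 = 162·(cos(-45.0°) + j·sin(-45.0°)) = 114.6 - j114.6 V
  V3 = 60.4·(cos(-54.8°) + j·sin(-54.8°)) = 34.82 - j49.36 V
  V4 = 24·(cos(76.2°) + j·sin(76.2°)) = 5.725 + j23.31 V
Step 2 — Sum components: V_total = 155.1 - j83.1 V.
Step 3 — Convert to polar: |V_total| = 176 V, ∠V_total = -28.2°.

V_total = 176∠-28.2° V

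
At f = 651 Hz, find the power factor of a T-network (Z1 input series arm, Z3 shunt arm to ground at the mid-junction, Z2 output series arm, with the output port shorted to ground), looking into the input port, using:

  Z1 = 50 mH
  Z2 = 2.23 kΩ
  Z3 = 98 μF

Step 1 — Angular frequency: ω = 2π·f = 2π·651 = 4090 rad/s.
Step 2 — Component impedances:
  Z1: Z = jωL = j·4090·0.05 = 0 + j204.5 Ω
  Z2: Z = R = 2230 Ω
  Z3: Z = 1/(jωC) = -j/(ω·C) = 0 - j2.495 Ω
Step 3 — With the output port shorted to ground, the output series arm Z2 runs from the junction to ground; the shunt arm Z3 also runs from the junction to ground. They appear in parallel: Z3 || Z2 = 0.002791 - j2.495 Ω.
Step 4 — Series with input arm Z1: Z_in = Z1 + (Z3 || Z2) = 0.002791 + j202 Ω = 202∠90.0° Ω.
Step 5 — Power factor: PF = cos(φ) = Re(Z)/|Z| = 0.0027907/202.02 = 1.381e-05.
Step 6 — Type: Im(Z) = 202 ⇒ lagging (phase φ = 90.0°).

PF = 1.381e-05 (lagging, φ = 90.0°)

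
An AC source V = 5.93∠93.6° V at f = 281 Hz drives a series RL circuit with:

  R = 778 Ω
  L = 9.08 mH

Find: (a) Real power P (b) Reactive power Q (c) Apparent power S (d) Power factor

Step 1 — Angular frequency: ω = 2π·f = 2π·281 = 1766 rad/s.
Step 2 — Component impedances:
  R: Z = R = 778 Ω
  L: Z = jωL = j·1766·0.00908 = 0 + j16.03 Ω
Step 3 — Series combination: Z_total = R + L = 778 + j16.03 Ω = 778.2∠1.2° Ω.
Step 4 — Source phasor: V = 5.93∠93.6° V = -0.3723 + j5.918 V.
Step 5 — Current: I = V / Z = -0.0003217 + j0.007614 A = 0.00762∠92.4° A.
Step 6 — Complex power: S = V·I* = 0.04518 + j0.000931 VA.
Step 7 — Real power: P = Re(S) = 0.04518 W.
Step 8 — Reactive power: Q = Im(S) = 0.000931 VAR.
Step 9 — Apparent power: |S| = 0.04519 VA.
Step 10 — Power factor: PF = P/|S| = 0.9998 (lagging).

(a) P = 0.04518 W  (b) Q = 0.000931 VAR  (c) S = 0.04519 VA  (d) PF = 0.9998 (lagging)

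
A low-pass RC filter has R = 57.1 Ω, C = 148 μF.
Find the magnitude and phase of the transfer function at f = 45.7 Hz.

Step 1 — Angular frequency: ω = 2π·45.7 = 287.1 rad/s.
Step 2 — Transfer function: H(jω) = 1/(1 + jωRC).
Step 3 — Denominator: 1 + jωRC = 1 + j·287.1·57.1·0.000148 = 1 + j2.427.
Step 4 — H = 0.1452 - j0.3523.
Step 5 — Magnitude: |H| = 0.381 (-8.4 dB); phase: φ = -67.6°.

|H| = 0.381 (-8.4 dB), φ = -67.6°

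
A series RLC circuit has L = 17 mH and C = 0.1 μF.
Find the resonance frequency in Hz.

Step 1 — Resonance condition Im(Z)=0 gives ω₀ = 1/√(LC).
Step 2 — ω₀ = 1/√(0.017·1e-07) = 2.425e+04 rad/s.
Step 3 — f₀ = ω₀/(2π) = 3860 Hz.

f₀ = 3860 Hz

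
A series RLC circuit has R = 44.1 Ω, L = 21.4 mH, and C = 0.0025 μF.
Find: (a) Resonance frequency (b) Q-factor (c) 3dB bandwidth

Step 1 — Resonance: ω₀ = 1/√(LC) = 1/√(0.0214·2.5e-09) = 1.367e+05 rad/s.
Step 2 — f₀ = ω₀/(2π) = 2.176e+04 Hz.
Step 3 — Series Q: Q = ω₀L/R = 1.367e+05·0.0214/44.1 = 66.34.
Step 4 — Bandwidth: Δω = ω₀/Q = 2061 rad/s; BW = Δω/(2π) = 328 Hz.

(a) f₀ = 2.176e+04 Hz  (b) Q = 66.34  (c) BW = 328 Hz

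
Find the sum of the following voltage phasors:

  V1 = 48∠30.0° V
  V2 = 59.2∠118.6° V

Step 1 — Convert each phasor to rectangular form:
  V1 = 48·(cos(30.0°) + j·sin(30.0°)) = 41.57 + j24 V
  V2 = 59.2·(cos(118.6°) + j·sin(118.6°)) = -28.34 + j51.98 V
Step 2 — Sum components: V_total = 13.23 + j75.98 V.
Step 3 — Convert to polar: |V_total| = 77.12 V, ∠V_total = 80.1°.

V_total = 77.12∠80.1° V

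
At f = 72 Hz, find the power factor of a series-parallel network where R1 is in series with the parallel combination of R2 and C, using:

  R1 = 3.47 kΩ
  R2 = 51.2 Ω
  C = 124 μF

Step 1 — Angular frequency: ω = 2π·f = 2π·72 = 452.4 rad/s.
Step 2 — Component impedances:
  R1: Z = R = 3470 Ω
  R2: Z = R = 51.2 Ω
  C: Z = 1/(jωC) = -j/(ω·C) = 0 - j17.83 Ω
Step 3 — Parallel branch: R2 || C = 1/(1/R2 + 1/C) = 5.536 - j15.9 Ω.
Step 4 — Series with R1: Z_total = R1 + (R2 || C) = 3476 - j15.9 Ω = 3476∠-0.3° Ω.
Step 5 — Power factor: PF = cos(φ) = Re(Z)/|Z| = 3476/3476 = 1.
Step 6 — Type: Im(Z) = -15.9 ⇒ leading (phase φ = -0.3°).

PF = 1 (leading, φ = -0.3°)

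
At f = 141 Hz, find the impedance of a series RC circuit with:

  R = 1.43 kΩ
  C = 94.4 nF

Step 1 — Angular frequency: ω = 2π·f = 2π·141 = 885.9 rad/s.
Step 2 — Component impedances:
  R: Z = R = 1430 Ω
  C: Z = 1/(jωC) = -j/(ω·C) = 0 - j1.196e+04 Ω
Step 3 — Series combination: Z_total = R + C = 1430 - j1.196e+04 Ω = 1.204e+04∠-83.2° Ω.

Z = 1430 - j1.196e+04 Ω = 1.204e+04∠-83.2° Ω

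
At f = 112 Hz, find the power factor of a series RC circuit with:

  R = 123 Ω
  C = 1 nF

Step 1 — Angular frequency: ω = 2π·f = 2π·112 = 703.7 rad/s.
Step 2 — Component impedances:
  R: Z = R = 123 Ω
  C: Z = 1/(jωC) = -j/(ω·C) = 0 - j1.421e+06 Ω
Step 3 — Series combination: Z_total = R + C = 123 - j1.421e+06 Ω = 1.421e+06∠-90.0° Ω.
Step 4 — Power factor: PF = cos(φ) = Re(Z)/|Z| = 123/1.421e+06 = 8.656e-05.
Step 5 — Type: Im(Z) = -1.421e+06 ⇒ leading (phase φ = -90.0°).

PF = 8.656e-05 (leading, φ = -90.0°)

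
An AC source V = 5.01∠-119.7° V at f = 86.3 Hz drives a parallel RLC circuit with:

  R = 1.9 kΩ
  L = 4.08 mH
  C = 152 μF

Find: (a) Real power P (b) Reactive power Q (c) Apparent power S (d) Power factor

Step 1 — Angular frequency: ω = 2π·f = 2π·86.3 = 542.2 rad/s.
Step 2 — Component impedances:
  R: Z = R = 1900 Ω
  L: Z = jωL = j·542.2·0.00408 = 0 + j2.212 Ω
  C: Z = 1/(jωC) = -j/(ω·C) = 0 - j12.13 Ω
Step 3 — Parallel combination: 1/Z_total = 1/R + 1/L + 1/C; Z_total = 0.003853 + j2.706 Ω = 2.706∠89.9° Ω.
Step 4 — Source phasor: V = 5.01∠-119.7° V = -2.482 - j4.352 V.
Step 5 — Current: I = V / Z = -1.61 + j0.9151 A = 1.852∠150.4° A.
Step 6 — Complex power: S = V·I* = 0.01321 + j9.277 VA.
Step 7 — Real power: P = Re(S) = 0.01321 W.
Step 8 — Reactive power: Q = Im(S) = 9.277 VAR.
Step 9 — Apparent power: |S| = 9.277 VA.
Step 10 — Power factor: PF = P/|S| = 0.001424 (lagging).

(a) P = 0.01321 W  (b) Q = 9.277 VAR  (c) S = 9.277 VA  (d) PF = 0.001424 (lagging)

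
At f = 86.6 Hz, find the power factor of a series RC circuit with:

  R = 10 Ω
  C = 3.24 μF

Step 1 — Angular frequency: ω = 2π·f = 2π·86.6 = 544.1 rad/s.
Step 2 — Component impedances:
  R: Z = R = 10 Ω
  C: Z = 1/(jωC) = -j/(ω·C) = 0 - j567.2 Ω
Step 3 — Series combination: Z_total = R + C = 10 - j567.2 Ω = 567.3∠-89.0° Ω.
Step 4 — Power factor: PF = cos(φ) = Re(Z)/|Z| = 10/567.3 = 0.01763.
Step 5 — Type: Im(Z) = -567.2 ⇒ leading (phase φ = -89.0°).

PF = 0.01763 (leading, φ = -89.0°)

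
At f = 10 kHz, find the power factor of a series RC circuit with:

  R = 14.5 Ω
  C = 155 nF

Step 1 — Angular frequency: ω = 2π·f = 2π·1e+04 = 6.283e+04 rad/s.
Step 2 — Component impedances:
  R: Z = R = 14.5 Ω
  C: Z = 1/(jωC) = -j/(ω·C) = 0 - j102.7 Ω
Step 3 — Series combination: Z_total = R + C = 14.5 - j102.7 Ω = 103.7∠-82.0° Ω.
Step 4 — Power factor: PF = cos(φ) = Re(Z)/|Z| = 14.5/103.7 = 0.1398.
Step 5 — Type: Im(Z) = -102.7 ⇒ leading (phase φ = -82.0°).

PF = 0.1398 (leading, φ = -82.0°)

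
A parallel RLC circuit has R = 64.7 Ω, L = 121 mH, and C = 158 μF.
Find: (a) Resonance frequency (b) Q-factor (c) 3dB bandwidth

Step 1 — Resonance: ω₀ = 1/√(LC) = 1/√(0.121·0.000158) = 228.7 rad/s.
Step 2 — f₀ = ω₀/(2π) = 36.4 Hz.
Step 3 — Parallel Q: Q = R/(ω₀L) = 64.7/(228.7·0.121) = 2.338.
Step 4 — Bandwidth: Δω = ω₀/Q = 97.82 rad/s; BW = Δω/(2π) = 15.57 Hz.

(a) f₀ = 36.4 Hz  (b) Q = 2.338  (c) BW = 15.57 Hz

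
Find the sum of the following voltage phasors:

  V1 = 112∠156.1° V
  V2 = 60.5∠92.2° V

Step 1 — Convert each phasor to rectangular form:
  V1 = 112·(cos(156.1°) + j·sin(156.1°)) = -102.4 + j45.38 V
  V2 = 60.5·(cos(92.2°) + j·sin(92.2°)) = -2.322 + j60.46 V
Step 2 — Sum components: V_total = -104.7 + j105.8 V.
Step 3 — Convert to polar: |V_total| = 148.9 V, ∠V_total = 134.7°.

V_total = 148.9∠134.7° V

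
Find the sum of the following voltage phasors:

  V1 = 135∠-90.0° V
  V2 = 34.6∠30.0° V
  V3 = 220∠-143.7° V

Step 1 — Convert each phasor to rectangular form:
  V1 = 135·(cos(-90.0°) + j·sin(-90.0°)) = 0 - j135 V
  V2 = 34.6·(cos(30.0°) + j·sin(30.0°)) = 29.96 + j17.3 V
  V3 = 220·(cos(-143.7°) + j·sin(-143.7°)) = -177.3 - j130.2 V
Step 2 — Sum components: V_total = -147.3 - j247.9 V.
Step 3 — Convert to polar: |V_total| = 288.4 V, ∠V_total = -120.7°.

V_total = 288.4∠-120.7° V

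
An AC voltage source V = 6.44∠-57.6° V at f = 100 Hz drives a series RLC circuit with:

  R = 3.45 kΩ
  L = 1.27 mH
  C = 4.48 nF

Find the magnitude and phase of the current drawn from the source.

Step 1 — Angular frequency: ω = 2π·f = 2π·100 = 628.3 rad/s.
Step 2 — Component impedances:
  R: Z = R = 3450 Ω
  L: Z = jωL = j·628.3·0.00127 = 0 + j0.798 Ω
  C: Z = 1/(jωC) = -j/(ω·C) = 0 - j3.553e+05 Ω
Step 3 — Series combination: Z_total = R + L + C = 3450 - j3.553e+05 Ω = 3.553e+05∠-89.4° Ω.
Step 4 — Source phasor: V = 6.44∠-57.6° V = 3.451 - j5.437 V.
Step 5 — Ohm's law: I = V / Z_total = (3.451 - j5.437) / (3450 - j3.553e+05) = 1.54e-05 + j9.564e-06 A.
Step 6 — Convert to polar: |I| = 1.813e-05 A, ∠I = 31.8°.

I = 1.813e-05∠31.8° A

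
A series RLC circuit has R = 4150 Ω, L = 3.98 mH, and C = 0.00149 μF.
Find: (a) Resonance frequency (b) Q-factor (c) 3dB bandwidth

Step 1 — Resonance: ω₀ = 1/√(LC) = 1/√(0.00398·1.49e-09) = 4.106e+05 rad/s.
Step 2 — f₀ = ω₀/(2π) = 6.536e+04 Hz.
Step 3 — Series Q: Q = ω₀L/R = 4.106e+05·0.00398/4150 = 0.3938.
Step 4 — Bandwidth: Δω = ω₀/Q = 1.043e+06 rad/s; BW = Δω/(2π) = 1.66e+05 Hz.

(a) f₀ = 6.536e+04 Hz  (b) Q = 0.3938  (c) BW = 1.66e+05 Hz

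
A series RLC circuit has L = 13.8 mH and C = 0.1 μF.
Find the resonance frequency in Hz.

Step 1 — Resonance condition Im(Z)=0 gives ω₀ = 1/√(LC).
Step 2 — ω₀ = 1/√(0.0138·1e-07) = 2.692e+04 rad/s.
Step 3 — f₀ = ω₀/(2π) = 4284 Hz.

f₀ = 4284 Hz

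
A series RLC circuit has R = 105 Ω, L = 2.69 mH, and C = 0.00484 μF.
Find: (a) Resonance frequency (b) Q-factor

Step 1 — Resonance condition Im(Z)=0 gives ω₀ = 1/√(LC).
Step 2 — ω₀ = 1/√(0.00269·4.84e-09) = 2.771e+05 rad/s.
Step 3 — f₀ = ω₀/(2π) = 4.411e+04 Hz.
Step 4 — Series Q: Q = ω₀L/R = 2.771e+05·0.00269/105 = 7.1.

(a) f₀ = 4.411e+04 Hz  (b) Q = 7.1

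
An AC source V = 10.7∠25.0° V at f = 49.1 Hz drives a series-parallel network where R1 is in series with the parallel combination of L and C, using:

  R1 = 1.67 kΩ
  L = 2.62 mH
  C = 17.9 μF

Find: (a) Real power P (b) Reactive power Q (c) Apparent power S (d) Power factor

Step 1 — Angular frequency: ω = 2π·f = 2π·49.1 = 308.5 rad/s.
Step 2 — Component impedances:
  R1: Z = R = 1670 Ω
  L: Z = jωL = j·308.5·0.00262 = 0 + j0.8083 Ω
  C: Z = 1/(jωC) = -j/(ω·C) = 0 - j181.1 Ω
Step 3 — Parallel branch: L || C = 1/(1/L + 1/C) = 0 + j0.8119 Ω.
Step 4 — Series with R1: Z_total = R1 + (L || C) = 1670 + j0.8119 Ω = 1670∠0.0° Ω.
Step 5 — Source phasor: V = 10.7∠25.0° V = 9.697 + j4.522 V.
Step 6 — Current: I = V / Z = 0.005808 + j0.002705 A = 0.006407∠25.0° A.
Step 7 — Complex power: S = V·I* = 0.06856 + j3.333e-05 VA.
Step 8 — Real power: P = Re(S) = 0.06856 W.
Step 9 — Reactive power: Q = Im(S) = 3.333e-05 VAR.
Step 10 — Apparent power: |S| = 0.06856 VA.
Step 11 — Power factor: PF = P/|S| = 1 (lagging).

(a) P = 0.06856 W  (b) Q = 3.333e-05 VAR  (c) S = 0.06856 VA  (d) PF = 1 (lagging)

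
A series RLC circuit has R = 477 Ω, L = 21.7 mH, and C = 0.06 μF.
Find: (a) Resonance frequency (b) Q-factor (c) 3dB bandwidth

Step 1 — Resonance condition Im(Z)=0 gives ω₀ = 1/√(LC).
Step 2 — ω₀ = 1/√(0.0217·6e-08) = 2.771e+04 rad/s.
Step 3 — f₀ = ω₀/(2π) = 4411 Hz.
Step 4 — Series Q: Q = ω₀L/R = 2.771e+04·0.0217/477 = 1.261.
Step 5 — 3dB bandwidth: Δω = ω₀/Q = 2.198e+04 rad/s; BW = Δω/(2π) = 3498 Hz.

(a) f₀ = 4411 Hz  (b) Q = 1.261  (c) BW = 3498 Hz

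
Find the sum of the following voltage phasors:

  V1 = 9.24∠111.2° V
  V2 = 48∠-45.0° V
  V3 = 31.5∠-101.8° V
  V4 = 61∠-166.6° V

Step 1 — Convert each phasor to rectangular form:
  V1 = 9.24·(cos(111.2°) + j·sin(111.2°)) = -3.341 + j8.615 V
  V2 = 48·(cos(-45.0°) + j·sin(-45.0°)) = 33.94 - j33.94 V
  V3 = 31.5·(cos(-101.8°) + j·sin(-101.8°)) = -6.442 - j30.83 V
  V4 = 61·(cos(-166.6°) + j·sin(-166.6°)) = -59.34 - j14.14 V
Step 2 — Sum components: V_total = -35.18 - j70.3 V.
Step 3 — Convert to polar: |V_total| = 78.61 V, ∠V_total = -116.6°.

V_total = 78.61∠-116.6° V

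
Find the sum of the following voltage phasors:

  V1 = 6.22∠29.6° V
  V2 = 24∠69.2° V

Step 1 — Convert each phasor to rectangular form:
  V1 = 6.22·(cos(29.6°) + j·sin(29.6°)) = 5.408 + j3.072 V
  V2 = 24·(cos(69.2°) + j·sin(69.2°)) = 8.523 + j22.44 V
Step 2 — Sum components: V_total = 13.93 + j25.51 V.
Step 3 — Convert to polar: |V_total| = 29.06 V, ∠V_total = 61.4°.

V_total = 29.06∠61.4° V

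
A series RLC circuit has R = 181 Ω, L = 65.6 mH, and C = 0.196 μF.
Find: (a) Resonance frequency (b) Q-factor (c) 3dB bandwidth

Step 1 — Resonance condition Im(Z)=0 gives ω₀ = 1/√(LC).
Step 2 — ω₀ = 1/√(0.0656·1.96e-07) = 8819 rad/s.
Step 3 — f₀ = ω₀/(2π) = 1404 Hz.
Step 4 — Series Q: Q = ω₀L/R = 8819·0.0656/181 = 3.196.
Step 5 — 3dB bandwidth: Δω = ω₀/Q = 2759 rad/s; BW = Δω/(2π) = 439.1 Hz.

(a) f₀ = 1404 Hz  (b) Q = 3.196  (c) BW = 439.1 Hz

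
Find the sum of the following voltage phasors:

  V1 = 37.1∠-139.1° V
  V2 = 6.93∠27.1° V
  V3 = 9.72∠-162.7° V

Step 1 — Convert each phasor to rectangular form:
  V1 = 37.1·(cos(-139.1°) + j·sin(-139.1°)) = -28.04 - j24.29 V
  V2 = 6.93·(cos(27.1°) + j·sin(27.1°)) = 6.169 + j3.157 V
  V3 = 9.72·(cos(-162.7°) + j·sin(-162.7°)) = -9.28 - j2.89 V
Step 2 — Sum components: V_total = -31.15 - j24.02 V.
Step 3 — Convert to polar: |V_total| = 39.34 V, ∠V_total = -142.4°.

V_total = 39.34∠-142.4° V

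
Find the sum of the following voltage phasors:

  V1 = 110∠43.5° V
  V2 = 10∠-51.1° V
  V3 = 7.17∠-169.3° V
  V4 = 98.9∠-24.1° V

Step 1 — Convert each phasor to rectangular form:
  V1 = 110·(cos(43.5°) + j·sin(43.5°)) = 79.79 + j75.72 V
  V2 = 10·(cos(-51.1°) + j·sin(-51.1°)) = 6.28 - j7.782 V
  V3 = 7.17·(cos(-169.3°) + j·sin(-169.3°)) = -7.045 - j1.331 V
  V4 = 98.9·(cos(-24.1°) + j·sin(-24.1°)) = 90.28 - j40.38 V
Step 2 — Sum components: V_total = 169.3 + j26.22 V.
Step 3 — Convert to polar: |V_total| = 171.3 V, ∠V_total = 8.8°.

V_total = 171.3∠8.8° V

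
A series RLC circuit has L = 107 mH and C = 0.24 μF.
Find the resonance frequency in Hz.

Step 1 — Resonance condition Im(Z)=0 gives ω₀ = 1/√(LC).
Step 2 — ω₀ = 1/√(0.107·2.4e-07) = 6240 rad/s.
Step 3 — f₀ = ω₀/(2π) = 993.2 Hz.

f₀ = 993.2 Hz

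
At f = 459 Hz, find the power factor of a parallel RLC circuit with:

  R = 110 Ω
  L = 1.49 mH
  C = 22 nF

Step 1 — Angular frequency: ω = 2π·f = 2π·459 = 2884 rad/s.
Step 2 — Component impedances:
  R: Z = R = 110 Ω
  L: Z = jωL = j·2884·0.00149 = 0 + j4.297 Ω
  C: Z = 1/(jωC) = -j/(ω·C) = 0 - j1.576e+04 Ω
Step 3 — Parallel combination: 1/Z_total = 1/R + 1/L + 1/C; Z_total = 0.1677 + j4.292 Ω = 4.295∠87.8° Ω.
Step 4 — Power factor: PF = cos(φ) = Re(Z)/|Z| = 0.1677/4.295 = 0.03905.
Step 5 — Type: Im(Z) = 4.292 ⇒ lagging (phase φ = 87.8°).

PF = 0.03905 (lagging, φ = 87.8°)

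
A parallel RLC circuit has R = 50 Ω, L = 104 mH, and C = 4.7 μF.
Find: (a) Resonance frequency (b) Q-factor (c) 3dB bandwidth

Step 1 — Resonance: ω₀ = 1/√(LC) = 1/√(0.104·4.7e-06) = 1430 rad/s.
Step 2 — f₀ = ω₀/(2π) = 227.6 Hz.
Step 3 — Parallel Q: Q = R/(ω₀L) = 50/(1430·0.104) = 0.3361.
Step 4 — Bandwidth: Δω = ω₀/Q = 4255 rad/s; BW = Δω/(2π) = 677.3 Hz.

(a) f₀ = 227.6 Hz  (b) Q = 0.3361  (c) BW = 677.3 Hz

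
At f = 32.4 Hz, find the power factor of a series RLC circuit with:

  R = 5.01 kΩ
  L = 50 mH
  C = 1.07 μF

Step 1 — Angular frequency: ω = 2π·f = 2π·32.4 = 203.6 rad/s.
Step 2 — Component impedances:
  R: Z = R = 5010 Ω
  L: Z = jωL = j·203.6·0.05 = 0 + j10.18 Ω
  C: Z = 1/(jωC) = -j/(ω·C) = 0 - j4591 Ω
Step 3 — Series combination: Z_total = R + L + C = 5010 - j4581 Ω = 6788∠-42.4° Ω.
Step 4 — Power factor: PF = cos(φ) = Re(Z)/|Z| = 5010/6788.4 = 0.738.
Step 5 — Type: Im(Z) = -4581 ⇒ leading (phase φ = -42.4°).

PF = 0.738 (leading, φ = -42.4°)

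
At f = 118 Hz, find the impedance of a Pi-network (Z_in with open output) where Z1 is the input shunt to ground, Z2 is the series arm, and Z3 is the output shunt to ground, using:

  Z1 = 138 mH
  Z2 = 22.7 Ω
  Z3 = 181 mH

Step 1 — Angular frequency: ω = 2π·f = 2π·118 = 741.4 rad/s.
Step 2 — Component impedances:
  Z1: Z = jωL = j·741.4·0.138 = 0 + j102.3 Ω
  Z2: Z = R = 22.7 Ω
  Z3: Z = jωL = j·741.4·0.181 = 0 + j134.2 Ω
Step 3 — With open output, the series arm Z2 and the output shunt Z3 appear in series to ground: Z2 + Z3 = 22.7 + j134.2 Ω.
Step 4 — Parallel with input shunt Z1: Z_in = Z1 || (Z2 + Z3) = 4.209 + j58.46 Ω = 58.61∠85.9° Ω.

Z = 4.209 + j58.46 Ω = 58.61∠85.9° Ω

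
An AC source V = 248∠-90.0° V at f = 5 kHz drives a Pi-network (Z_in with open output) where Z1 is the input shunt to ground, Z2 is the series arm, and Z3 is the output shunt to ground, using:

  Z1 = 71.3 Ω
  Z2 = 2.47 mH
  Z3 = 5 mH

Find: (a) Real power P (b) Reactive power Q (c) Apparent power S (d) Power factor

Step 1 — Angular frequency: ω = 2π·f = 2π·5000 = 3.142e+04 rad/s.
Step 2 — Component impedances:
  Z1: Z = R = 71.3 Ω
  Z2: Z = jωL = j·3.142e+04·0.00247 = 0 + j77.6 Ω
  Z3: Z = jωL = j·3.142e+04·0.005 = 0 + j157.1 Ω
Step 3 — With open output, the series arm Z2 and the output shunt Z3 appear in series to ground: Z2 + Z3 = 0 + j234.7 Ω.
Step 4 — Parallel with input shunt Z1: Z_in = Z1 || (Z2 + Z3) = 65.27 + j19.83 Ω = 68.22∠16.9° Ω.
Step 5 — Source phasor: V = 248∠-90.0° V = 0 - j248 V.
Step 6 — Current: I = V / Z = -1.057 - j3.478 A = 3.635∠-106.9° A.
Step 7 — Complex power: S = V·I* = 862.6 + j262.1 VA.
Step 8 — Real power: P = Re(S) = 862.6 W.
Step 9 — Reactive power: Q = Im(S) = 262.1 VAR.
Step 10 — Apparent power: |S| = 901.5 VA.
Step 11 — Power factor: PF = P/|S| = 0.9568 (lagging).

(a) P = 862.6 W  (b) Q = 262.1 VAR  (c) S = 901.5 VA  (d) PF = 0.9568 (lagging)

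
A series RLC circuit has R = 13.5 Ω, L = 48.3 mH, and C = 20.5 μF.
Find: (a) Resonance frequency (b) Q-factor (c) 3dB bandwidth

Step 1 — Resonance condition Im(Z)=0 gives ω₀ = 1/√(LC).
Step 2 — ω₀ = 1/√(0.0483·2.05e-05) = 1005 rad/s.
Step 3 — f₀ = ω₀/(2π) = 159.9 Hz.
Step 4 — Series Q: Q = ω₀L/R = 1005·0.0483/13.5 = 3.596.
Step 5 — 3dB bandwidth: Δω = ω₀/Q = 279.5 rad/s; BW = Δω/(2π) = 44.48 Hz.

(a) f₀ = 159.9 Hz  (b) Q = 3.596  (c) BW = 44.48 Hz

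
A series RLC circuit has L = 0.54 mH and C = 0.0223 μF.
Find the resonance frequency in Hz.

Step 1 — Resonance condition Im(Z)=0 gives ω₀ = 1/√(LC).
Step 2 — ω₀ = 1/√(0.00054·2.23e-08) = 2.882e+05 rad/s.
Step 3 — f₀ = ω₀/(2π) = 4.586e+04 Hz.

f₀ = 4.586e+04 Hz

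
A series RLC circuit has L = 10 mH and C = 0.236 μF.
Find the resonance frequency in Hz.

Step 1 — Resonance condition Im(Z)=0 gives ω₀ = 1/√(LC).
Step 2 — ω₀ = 1/√(0.01·2.36e-07) = 2.058e+04 rad/s.
Step 3 — f₀ = ω₀/(2π) = 3276 Hz.

f₀ = 3276 Hz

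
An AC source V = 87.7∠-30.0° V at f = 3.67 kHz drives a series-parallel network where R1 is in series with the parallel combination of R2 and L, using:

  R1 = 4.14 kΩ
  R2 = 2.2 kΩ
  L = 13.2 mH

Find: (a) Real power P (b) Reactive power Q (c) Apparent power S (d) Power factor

Step 1 — Angular frequency: ω = 2π·f = 2π·3670 = 2.306e+04 rad/s.
Step 2 — Component impedances:
  R1: Z = R = 4140 Ω
  R2: Z = R = 2200 Ω
  L: Z = jωL = j·2.306e+04·0.0132 = 0 + j304.4 Ω
Step 3 — Parallel branch: R2 || L = 1/(1/R2 + 1/L) = 41.32 + j298.7 Ω.
Step 4 — Series with R1: Z_total = R1 + (R2 || L) = 4181 + j298.7 Ω = 4192∠4.1° Ω.
Step 5 — Source phasor: V = 87.7∠-30.0° V = 75.95 - j43.85 V.
Step 6 — Current: I = V / Z = 0.01733 - j0.01172 A = 0.02092∠-34.1° A.
Step 7 — Complex power: S = V·I* = 1.83 + j0.1307 VA.
Step 8 — Real power: P = Re(S) = 1.83 W.
Step 9 — Reactive power: Q = Im(S) = 0.1307 VAR.
Step 10 — Apparent power: |S| = 1.835 VA.
Step 11 — Power factor: PF = P/|S| = 0.9975 (lagging).

(a) P = 1.83 W  (b) Q = 0.1307 VAR  (c) S = 1.835 VA  (d) PF = 0.9975 (lagging)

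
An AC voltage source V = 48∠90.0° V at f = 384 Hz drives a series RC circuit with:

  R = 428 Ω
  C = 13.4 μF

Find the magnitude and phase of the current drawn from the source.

Step 1 — Angular frequency: ω = 2π·f = 2π·384 = 2413 rad/s.
Step 2 — Component impedances:
  R: Z = R = 428 Ω
  C: Z = 1/(jωC) = -j/(ω·C) = 0 - j30.93 Ω
Step 3 — Series combination: Z_total = R + C = 428 - j30.93 Ω = 429.1∠-4.1° Ω.
Step 4 — Source phasor: V = 48∠90.0° V = 0 + j48 V.
Step 5 — Ohm's law: I = V / Z_total = (0 + j48) / (428 - j30.93) = -0.008063 + j0.1116 A.
Step 6 — Convert to polar: |I| = 0.1119 A, ∠I = 94.1°.

I = 0.1119∠94.1° A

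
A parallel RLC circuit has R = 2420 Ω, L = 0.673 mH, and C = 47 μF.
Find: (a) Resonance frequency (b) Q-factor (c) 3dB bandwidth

Step 1 — Resonance: ω₀ = 1/√(LC) = 1/√(0.000673·4.7e-05) = 5623 rad/s.
Step 2 — f₀ = ω₀/(2π) = 894.9 Hz.
Step 3 — Parallel Q: Q = R/(ω₀L) = 2420/(5623·0.000673) = 639.5.
Step 4 — Bandwidth: Δω = ω₀/Q = 8.792 rad/s; BW = Δω/(2π) = 1.399 Hz.

(a) f₀ = 894.9 Hz  (b) Q = 639.5  (c) BW = 1.399 Hz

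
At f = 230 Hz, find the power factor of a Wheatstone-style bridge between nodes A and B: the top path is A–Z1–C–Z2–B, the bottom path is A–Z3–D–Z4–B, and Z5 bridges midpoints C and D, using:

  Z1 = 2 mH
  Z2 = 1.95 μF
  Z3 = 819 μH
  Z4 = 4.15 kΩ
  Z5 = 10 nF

Step 1 — Angular frequency: ω = 2π·f = 2π·230 = 1445 rad/s.
Step 2 — Component impedances:
  Z1: Z = jωL = j·1445·0.002 = 0 + j2.89 Ω
  Z2: Z = 1/(jωC) = -j/(ω·C) = 0 - j354.9 Ω
  Z3: Z = jωL = j·1445·0.000819 = 0 + j1.184 Ω
  Z4: Z = R = 4150 Ω
  Z5: Z = 1/(jωC) = -j/(ω·C) = 0 - j6.92e+04 Ω
Step 3 — Bridge requires nodal analysis (the Z5 bridge couples midpoints C and D, so the two paths cannot be reduced to a simple series/parallel combination). Setting node B to ground and injecting 1 A at node A, the 3-node admittance system at A, C, D solves to V_A = Z_AB = 29.64 - j349.5 Ω = 350.7∠-85.2° Ω.
Step 4 — Power factor: PF = cos(φ) = Re(Z)/|Z| = 29.64/350.72 = 0.08451.
Step 5 — Type: Im(Z) = -349.5 ⇒ leading (phase φ = -85.2°).

PF = 0.08451 (leading, φ = -85.2°)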